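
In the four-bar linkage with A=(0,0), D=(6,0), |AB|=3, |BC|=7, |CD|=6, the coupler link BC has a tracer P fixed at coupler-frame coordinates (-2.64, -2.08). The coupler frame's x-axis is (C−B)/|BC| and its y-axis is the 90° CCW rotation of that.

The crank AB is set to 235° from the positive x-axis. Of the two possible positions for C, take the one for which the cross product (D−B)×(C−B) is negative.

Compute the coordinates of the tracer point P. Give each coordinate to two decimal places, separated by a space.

-5.03 -3.03

A=(0,0), D=(6.00,0)
B = A + 3.00·(cos235°, sin235°) = (-1.7207, -2.4575)
|BD| = 8.1024
circle(B,7.00) ∩ circle(D,6.00): a=4.8534, h=5.0442
  candidates: C₊=(1.3742,3.8212) cross=40.870; C₋=(4.4340,-5.7920) cross=-40.870
  mode - wants cross < 0 → take C=(4.4340,-5.7920) (cross=-40.870)
ex = (C−B)/|BC| = (0.8792,-0.4764); ey = (0.4764,0.8792)
P = B + -2.64·ex + -2.08·ey = (-5.0328,-3.0287)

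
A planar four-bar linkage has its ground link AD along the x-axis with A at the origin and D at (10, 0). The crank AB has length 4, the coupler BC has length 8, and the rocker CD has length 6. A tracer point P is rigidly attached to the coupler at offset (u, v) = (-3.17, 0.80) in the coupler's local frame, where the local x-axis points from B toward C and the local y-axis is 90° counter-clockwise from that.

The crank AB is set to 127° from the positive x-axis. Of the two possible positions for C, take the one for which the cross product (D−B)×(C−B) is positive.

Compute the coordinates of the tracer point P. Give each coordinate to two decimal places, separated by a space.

-5.64 3.66

A=(0,0), D=(10.00,0)
B = A + 4.00·(cos127°, sin127°) = (-2.4073, 3.1945)
|BD| = 12.8119
circle(B,8.00) ∩ circle(D,6.00): a=7.4987, h=2.7874
  candidates: C₊=(5.5496,4.0242) cross=35.712; C₋=(4.1596,-1.3746) cross=-35.712
  mode + wants cross > 0 → take C=(5.5496,4.0242) (cross=35.712)
ex = (C−B)/|BC| = (0.9946,0.1037); ey = (-0.1037,0.9946)
P = B + -3.17·ex + 0.80·ey = (-5.6431,3.6615)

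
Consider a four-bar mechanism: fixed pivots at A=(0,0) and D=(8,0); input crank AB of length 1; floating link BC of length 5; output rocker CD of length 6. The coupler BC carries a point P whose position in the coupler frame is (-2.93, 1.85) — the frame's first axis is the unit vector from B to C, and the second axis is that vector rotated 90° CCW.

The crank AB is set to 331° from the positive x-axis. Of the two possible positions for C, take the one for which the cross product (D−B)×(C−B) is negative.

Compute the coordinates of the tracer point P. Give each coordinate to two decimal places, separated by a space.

A=(0,0), D=(8.00,0)
B = A + 1.00·(cos331°, sin331°) = (0.8746, -0.4848)
|BD| = 7.1419
circle(B,5.00) ∩ circle(D,6.00): a=2.8008, h=4.1419
  candidates: C₊=(3.3878,3.8377) cross=29.581; C₋=(3.9501,-4.4270) cross=-29.581
  mode - wants cross < 0 → take C=(3.9501,-4.4270) (cross=-29.581)
ex = (C−B)/|BC| = (0.6151,-0.7884); ey = (0.7884,0.6151)
P = B + -2.93·ex + 1.85·ey = (0.5310,2.9633)

0.53 2.96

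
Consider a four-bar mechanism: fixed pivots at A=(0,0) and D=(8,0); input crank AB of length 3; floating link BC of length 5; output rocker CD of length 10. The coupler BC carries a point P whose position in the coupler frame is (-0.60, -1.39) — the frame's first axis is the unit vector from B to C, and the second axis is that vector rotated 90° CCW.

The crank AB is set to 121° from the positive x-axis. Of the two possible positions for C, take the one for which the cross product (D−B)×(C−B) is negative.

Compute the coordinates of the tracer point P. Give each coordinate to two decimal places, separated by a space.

-2.92 3.21

A=(0,0), D=(8.00,0)
B = A + 3.00·(cos121°, sin121°) = (-1.5451, 2.5715)
|BD| = 9.8854
circle(B,5.00) ∩ circle(D,10.00): a=1.1493, h=4.8661
  candidates: C₊=(0.8304,6.9711) cross=48.104; C₋=(-1.7012,-2.4261) cross=-48.104
  mode - wants cross < 0 → take C=(-1.7012,-2.4261) (cross=-48.104)
ex = (C−B)/|BC| = (-0.0312,-0.9995); ey = (0.9995,-0.0312)
P = B + -0.60·ex + -1.39·ey = (-2.9157,3.2146)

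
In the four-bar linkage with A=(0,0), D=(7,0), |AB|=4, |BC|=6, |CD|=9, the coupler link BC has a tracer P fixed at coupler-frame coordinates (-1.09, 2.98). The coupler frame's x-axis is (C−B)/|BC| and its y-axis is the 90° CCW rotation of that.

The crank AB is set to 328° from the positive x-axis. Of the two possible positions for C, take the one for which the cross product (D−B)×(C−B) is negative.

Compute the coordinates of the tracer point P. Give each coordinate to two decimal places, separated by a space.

A=(0,0), D=(7.00,0)
B = A + 4.00·(cos328°, sin328°) = (3.3922, -2.1197)
|BD| = 4.1844
circle(B,6.00) ∩ circle(D,9.00): a=-3.2849, h=5.0209
  candidates: C₊=(-1.9835,0.5453) cross=21.010; C₋=(3.1034,-8.1127) cross=-21.010
  mode - wants cross < 0 → take C=(3.1034,-8.1127) (cross=-21.010)
ex = (C−B)/|BC| = (-0.0481,-0.9988); ey = (0.9988,-0.0481)
P = B + -1.09·ex + 2.98·ey = (6.4212,-1.1744)

6.42 -1.17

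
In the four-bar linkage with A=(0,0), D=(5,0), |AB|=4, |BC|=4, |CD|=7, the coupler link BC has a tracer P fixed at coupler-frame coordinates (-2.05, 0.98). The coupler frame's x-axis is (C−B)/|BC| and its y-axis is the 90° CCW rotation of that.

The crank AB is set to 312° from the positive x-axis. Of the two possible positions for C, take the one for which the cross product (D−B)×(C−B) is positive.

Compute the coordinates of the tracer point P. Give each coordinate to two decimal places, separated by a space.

4.73 -3.94

A=(0,0), D=(5.00,0)
B = A + 4.00·(cos312°, sin312°) = (2.6765, -2.9726)
|BD| = 3.7729
circle(B,4.00) ∩ circle(D,7.00): a=-2.4868, h=3.1330
  candidates: C₊=(-1.3234,-3.0025) cross=11.820; C₋=(3.6134,-6.8613) cross=-11.820
  mode + wants cross > 0 → take C=(-1.3234,-3.0025) (cross=11.820)
ex = (C−B)/|BC| = (-1.0000,-0.0075); ey = (0.0075,-1.0000)
P = B + -2.05·ex + 0.98·ey = (4.7338,-3.9372)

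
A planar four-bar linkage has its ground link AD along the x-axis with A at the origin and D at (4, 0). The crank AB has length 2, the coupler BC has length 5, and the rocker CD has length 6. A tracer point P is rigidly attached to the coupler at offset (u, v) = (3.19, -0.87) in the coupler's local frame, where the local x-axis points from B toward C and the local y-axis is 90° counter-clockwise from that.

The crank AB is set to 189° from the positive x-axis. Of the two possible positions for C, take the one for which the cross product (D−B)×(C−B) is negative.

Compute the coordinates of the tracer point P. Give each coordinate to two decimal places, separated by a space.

-1.27 -3.54

A=(0,0), D=(4.00,0)
B = A + 2.00·(cos189°, sin189°) = (-1.9754, -0.3129)
|BD| = 5.9836
circle(B,5.00) ∩ circle(D,6.00): a=2.0726, h=4.5502
  candidates: C₊=(-0.1435,4.3395) cross=27.226; C₋=(0.3323,-4.7485) cross=-27.226
  mode - wants cross < 0 → take C=(0.3323,-4.7485) (cross=-27.226)
ex = (C−B)/|BC| = (0.4615,-0.8871); ey = (0.8871,0.4615)
P = B + 3.19·ex + -0.87·ey = (-1.2749,-3.5443)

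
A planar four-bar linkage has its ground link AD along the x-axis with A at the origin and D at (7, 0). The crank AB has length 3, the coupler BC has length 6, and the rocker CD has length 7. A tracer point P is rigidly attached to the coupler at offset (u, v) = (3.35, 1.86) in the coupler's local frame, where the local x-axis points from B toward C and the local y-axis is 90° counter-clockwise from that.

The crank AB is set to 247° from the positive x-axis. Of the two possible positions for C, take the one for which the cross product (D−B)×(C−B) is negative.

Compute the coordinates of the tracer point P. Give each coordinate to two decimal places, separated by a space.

A=(0,0), D=(7.00,0)
B = A + 3.00·(cos247°, sin247°) = (-1.1722, -2.7615)
|BD| = 8.6262
circle(B,6.00) ∩ circle(D,7.00): a=3.5596, h=4.8301
  candidates: C₊=(0.6538,2.9539) cross=41.665; C₋=(3.7463,-6.1979) cross=-41.665
  mode - wants cross < 0 → take C=(3.7463,-6.1979) (cross=-41.665)
ex = (C−B)/|BC| = (0.8197,-0.5727); ey = (0.5727,0.8197)
P = B + 3.35·ex + 1.86·ey = (2.6392,-3.1554)

2.64 -3.16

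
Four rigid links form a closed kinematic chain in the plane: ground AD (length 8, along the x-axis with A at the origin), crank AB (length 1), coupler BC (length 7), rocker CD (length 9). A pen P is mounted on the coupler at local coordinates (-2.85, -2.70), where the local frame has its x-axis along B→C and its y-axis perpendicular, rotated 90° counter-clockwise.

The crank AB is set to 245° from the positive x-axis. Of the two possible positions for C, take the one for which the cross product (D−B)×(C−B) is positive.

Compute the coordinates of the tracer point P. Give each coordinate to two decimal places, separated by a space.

A=(0,0), D=(8.00,0)
B = A + 1.00·(cos245°, sin245°) = (-0.4226, -0.9063)
|BD| = 8.4712
circle(B,7.00) ∩ circle(D,9.00): a=2.3469, h=6.5949
  candidates: C₊=(1.2052,5.9018) cross=55.867; C₋=(2.6163,-7.2122) cross=-55.867
  mode + wants cross > 0 → take C=(1.2052,5.9018) (cross=55.867)
ex = (C−B)/|BC| = (0.2325,0.9726); ey = (-0.9726,0.2325)
P = B + -2.85·ex + -2.70·ey = (1.5406,-4.3061)

1.54 -4.31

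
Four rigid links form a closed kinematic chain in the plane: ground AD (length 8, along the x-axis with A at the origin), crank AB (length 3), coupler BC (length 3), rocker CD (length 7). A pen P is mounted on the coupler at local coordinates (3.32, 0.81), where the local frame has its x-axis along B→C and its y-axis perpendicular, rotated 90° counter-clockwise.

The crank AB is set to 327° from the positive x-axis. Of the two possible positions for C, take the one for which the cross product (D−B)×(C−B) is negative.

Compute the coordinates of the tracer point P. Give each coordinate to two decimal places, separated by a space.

A=(0,0), D=(8.00,0)
B = A + 3.00·(cos327°, sin327°) = (2.5160, -1.6339)
|BD| = 5.7222
circle(B,3.00) ∩ circle(D,7.00): a=-0.6340, h=2.9322
  candidates: C₊=(1.0711,0.9952) cross=16.779; C₋=(2.7456,-4.6251) cross=-16.779
  mode - wants cross < 0 → take C=(2.7456,-4.6251) (cross=-16.779)
ex = (C−B)/|BC| = (0.0765,-0.9971); ey = (0.9971,0.0765)
P = B + 3.32·ex + 0.81·ey = (3.5778,-4.8822)

3.58 -4.88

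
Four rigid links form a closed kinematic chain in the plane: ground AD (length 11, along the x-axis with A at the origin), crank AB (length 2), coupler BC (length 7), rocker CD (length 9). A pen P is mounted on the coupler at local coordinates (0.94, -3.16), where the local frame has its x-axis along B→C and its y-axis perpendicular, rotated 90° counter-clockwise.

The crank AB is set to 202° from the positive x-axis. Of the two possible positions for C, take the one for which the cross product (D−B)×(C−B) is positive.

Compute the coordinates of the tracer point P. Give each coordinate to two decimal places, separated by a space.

A=(0,0), D=(11.00,0)
B = A + 2.00·(cos202°, sin202°) = (-1.8544, -0.7492)
|BD| = 12.8762
circle(B,7.00) ∩ circle(D,9.00): a=5.1955, h=4.6912
  candidates: C₊=(3.0594,4.2363) cross=60.404; C₋=(3.6053,-5.1301) cross=-60.404
  mode + wants cross > 0 → take C=(3.0594,4.2363) (cross=60.404)
ex = (C−B)/|BC| = (0.7020,0.7122); ey = (-0.7122,0.7020)
P = B + 0.94·ex + -3.16·ey = (1.0561,-2.2979)

1.06 -2.30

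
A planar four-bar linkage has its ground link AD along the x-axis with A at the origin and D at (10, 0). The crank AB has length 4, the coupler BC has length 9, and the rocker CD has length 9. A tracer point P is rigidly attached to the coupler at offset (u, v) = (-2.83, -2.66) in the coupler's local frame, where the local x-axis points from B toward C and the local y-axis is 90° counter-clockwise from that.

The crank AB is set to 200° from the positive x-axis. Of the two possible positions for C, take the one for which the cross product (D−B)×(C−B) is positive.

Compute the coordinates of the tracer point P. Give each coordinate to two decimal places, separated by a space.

-3.85 -5.25

A=(0,0), D=(10.00,0)
B = A + 4.00·(cos200°, sin200°) = (-3.7588, -1.3681)
|BD| = 13.8266
circle(B,9.00) ∩ circle(D,9.00): a=6.9133, h=5.7625
  candidates: C₊=(2.5504,5.0502) cross=79.676; C₋=(3.6908,-6.4182) cross=-79.676
  mode + wants cross > 0 → take C=(2.5504,5.0502) (cross=79.676)
ex = (C−B)/|BC| = (0.7010,0.7131); ey = (-0.7131,0.7010)
P = B + -2.83·ex + -2.66·ey = (-3.8457,-5.2510)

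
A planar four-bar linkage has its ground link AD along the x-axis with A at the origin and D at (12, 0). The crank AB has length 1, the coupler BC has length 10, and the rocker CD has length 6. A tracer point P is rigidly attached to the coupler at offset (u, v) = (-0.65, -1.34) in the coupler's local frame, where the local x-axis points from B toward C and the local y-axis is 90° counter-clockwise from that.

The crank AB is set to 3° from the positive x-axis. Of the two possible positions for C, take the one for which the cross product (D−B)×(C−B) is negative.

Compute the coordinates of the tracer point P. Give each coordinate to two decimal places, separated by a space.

-0.28 -0.72

A=(0,0), D=(12.00,0)
B = A + 1.00·(cos3°, sin3°) = (0.9986, 0.0523)
|BD| = 11.0015
circle(B,10.00) ∩ circle(D,6.00): a=8.4094, h=5.4112
  candidates: C₊=(9.4337,5.4235) cross=59.531; C₋=(9.3822,-5.3988) cross=-59.531
  mode - wants cross < 0 → take C=(9.3822,-5.3988) (cross=-59.531)
ex = (C−B)/|BC| = (0.8384,-0.5451); ey = (0.5451,0.8384)
P = B + -0.65·ex + -1.34·ey = (-0.2768,-0.7167)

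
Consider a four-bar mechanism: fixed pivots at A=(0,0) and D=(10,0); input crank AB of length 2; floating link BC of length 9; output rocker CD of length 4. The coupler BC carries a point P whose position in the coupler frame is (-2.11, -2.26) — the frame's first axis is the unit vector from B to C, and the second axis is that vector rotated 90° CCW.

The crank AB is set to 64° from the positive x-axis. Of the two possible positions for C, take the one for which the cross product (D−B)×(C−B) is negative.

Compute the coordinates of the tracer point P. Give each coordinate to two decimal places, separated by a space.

-2.16 1.23

A=(0,0), D=(10.00,0)
B = A + 2.00·(cos64°, sin64°) = (0.8767, 1.7976)
|BD| = 9.2987
circle(B,9.00) ∩ circle(D,4.00): a=8.1445, h=3.8299
  candidates: C₊=(9.6079,3.9807) cross=35.613; C₋=(8.1272,-3.5345) cross=-35.613
  mode - wants cross < 0 → take C=(8.1272,-3.5345) (cross=-35.613)
ex = (C−B)/|BC| = (0.8056,-0.5925); ey = (0.5925,0.8056)
P = B + -2.11·ex + -2.26·ey = (-2.1620,1.2270)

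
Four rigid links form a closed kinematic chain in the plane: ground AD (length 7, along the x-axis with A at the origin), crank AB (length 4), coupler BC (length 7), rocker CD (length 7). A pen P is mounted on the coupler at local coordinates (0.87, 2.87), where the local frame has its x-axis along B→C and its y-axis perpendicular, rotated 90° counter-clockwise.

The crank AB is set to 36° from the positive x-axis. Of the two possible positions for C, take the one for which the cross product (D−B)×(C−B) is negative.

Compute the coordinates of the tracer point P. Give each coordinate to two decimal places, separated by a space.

5.82 0.83

A=(0,0), D=(7.00,0)
B = A + 4.00·(cos36°, sin36°) = (3.2361, 2.3511)
|BD| = 4.4379
circle(B,7.00) ∩ circle(D,7.00): a=2.2190, h=6.6390
  candidates: C₊=(8.6353,6.8063) cross=29.463; C₋=(1.6008,-4.4552) cross=-29.463
  mode - wants cross < 0 → take C=(1.6008,-4.4552) (cross=-29.463)
ex = (C−B)/|BC| = (-0.2336,-0.9723); ey = (0.9723,-0.2336)
P = B + 0.87·ex + 2.87·ey = (5.8234,0.8348)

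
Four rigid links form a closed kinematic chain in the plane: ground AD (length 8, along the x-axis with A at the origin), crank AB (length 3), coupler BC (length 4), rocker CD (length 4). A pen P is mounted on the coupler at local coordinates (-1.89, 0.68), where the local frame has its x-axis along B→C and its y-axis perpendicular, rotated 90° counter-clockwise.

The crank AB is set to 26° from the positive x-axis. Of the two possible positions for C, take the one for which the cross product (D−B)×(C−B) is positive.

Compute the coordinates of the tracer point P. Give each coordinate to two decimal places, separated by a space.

A=(0,0), D=(8.00,0)
B = A + 3.00·(cos26°, sin26°) = (2.6964, 1.3151)
|BD| = 5.4642
circle(B,4.00) ∩ circle(D,4.00): a=2.7321, h=2.9216
  candidates: C₊=(6.0513,3.4932) cross=15.964; C₋=(4.6450,-2.1781) cross=-15.964
  mode + wants cross > 0 → take C=(6.0513,3.4932) (cross=15.964)
ex = (C−B)/|BC| = (0.8387,0.5445); ey = (-0.5445,0.8387)
P = B + -1.89·ex + 0.68·ey = (0.7409,0.8563)

0.74 0.86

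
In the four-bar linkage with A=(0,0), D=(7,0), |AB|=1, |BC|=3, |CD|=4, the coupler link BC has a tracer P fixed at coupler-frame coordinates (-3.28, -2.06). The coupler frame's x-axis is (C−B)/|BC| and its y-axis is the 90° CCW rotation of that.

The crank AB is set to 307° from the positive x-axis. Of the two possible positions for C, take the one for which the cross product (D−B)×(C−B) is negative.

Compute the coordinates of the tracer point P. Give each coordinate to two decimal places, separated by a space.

-3.18 -1.64

A=(0,0), D=(7.00,0)
B = A + 1.00·(cos307°, sin307°) = (0.6018, -0.7986)
|BD| = 6.4478
circle(B,3.00) ∩ circle(D,4.00): a=2.6811, h=1.3460
  candidates: C₊=(3.0956,0.8691) cross=8.679; C₋=(3.4290,-1.8022) cross=-8.679
  mode - wants cross < 0 → take C=(3.4290,-1.8022) (cross=-8.679)
ex = (C−B)/|BC| = (0.9424,-0.3345); ey = (0.3345,0.9424)
P = B + -3.28·ex + -2.06·ey = (-3.1783,-1.6427)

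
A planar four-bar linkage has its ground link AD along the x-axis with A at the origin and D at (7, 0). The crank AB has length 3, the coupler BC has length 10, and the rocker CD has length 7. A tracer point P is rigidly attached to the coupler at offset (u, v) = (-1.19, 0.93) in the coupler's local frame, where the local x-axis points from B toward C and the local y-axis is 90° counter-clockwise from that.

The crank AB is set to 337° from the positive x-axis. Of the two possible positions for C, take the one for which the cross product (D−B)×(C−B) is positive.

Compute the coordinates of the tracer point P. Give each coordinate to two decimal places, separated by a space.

1.30 -1.55

A=(0,0), D=(7.00,0)
B = A + 3.00·(cos337°, sin337°) = (2.7615, -1.1722)
|BD| = 4.3976
circle(B,10.00) ∩ circle(D,7.00): a=7.9974, h=6.0034
  candidates: C₊=(8.8694,6.7458) cross=26.401; C₋=(12.0698,-4.8267) cross=-26.401
  mode + wants cross > 0 → take C=(8.8694,6.7458) (cross=26.401)
ex = (C−B)/|BC| = (0.6108,0.7918); ey = (-0.7918,0.6108)
P = B + -1.19·ex + 0.93·ey = (1.2983,-1.5464)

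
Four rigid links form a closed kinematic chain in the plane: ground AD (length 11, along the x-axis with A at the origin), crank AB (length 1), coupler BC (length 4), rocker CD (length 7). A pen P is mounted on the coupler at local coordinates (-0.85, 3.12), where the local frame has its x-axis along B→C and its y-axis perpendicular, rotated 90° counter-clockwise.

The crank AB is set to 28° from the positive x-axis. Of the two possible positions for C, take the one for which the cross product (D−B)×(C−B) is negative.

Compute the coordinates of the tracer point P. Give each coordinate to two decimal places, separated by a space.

1.90 3.54

A=(0,0), D=(11.00,0)
B = A + 1.00·(cos28°, sin28°) = (0.8829, 0.4695)
|BD| = 10.1279
circle(B,4.00) ∩ circle(D,7.00): a=3.4348, h=2.0499
  candidates: C₊=(4.4091,2.3579) cross=20.761; C₋=(4.2190,-1.7374) cross=-20.761
  mode - wants cross < 0 → take C=(4.2190,-1.7374) (cross=-20.761)
ex = (C−B)/|BC| = (0.8340,-0.5517); ey = (0.5517,0.8340)
P = B + -0.85·ex + 3.12·ey = (1.8954,3.5406)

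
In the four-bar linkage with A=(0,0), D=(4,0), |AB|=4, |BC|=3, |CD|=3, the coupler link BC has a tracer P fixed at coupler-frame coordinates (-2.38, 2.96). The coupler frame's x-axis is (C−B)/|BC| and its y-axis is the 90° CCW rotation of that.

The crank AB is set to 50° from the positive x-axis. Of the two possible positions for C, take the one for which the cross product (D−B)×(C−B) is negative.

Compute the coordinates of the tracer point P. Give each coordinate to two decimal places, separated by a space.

A=(0,0), D=(4.00,0)
B = A + 4.00·(cos50°, sin50°) = (2.5712, 3.0642)
|BD| = 3.3809
circle(B,3.00) ∩ circle(D,3.00): a=1.6905, h=2.4784
  candidates: C₊=(5.5317,2.5795) cross=8.379; C₋=(1.0394,0.4847) cross=-8.379
  mode - wants cross < 0 → take C=(1.0394,0.4847) (cross=-8.379)
ex = (C−B)/|BC| = (-0.5106,-0.8598); ey = (0.8598,-0.5106)
P = B + -2.38·ex + 2.96·ey = (6.3314,3.5993)

6.33 3.60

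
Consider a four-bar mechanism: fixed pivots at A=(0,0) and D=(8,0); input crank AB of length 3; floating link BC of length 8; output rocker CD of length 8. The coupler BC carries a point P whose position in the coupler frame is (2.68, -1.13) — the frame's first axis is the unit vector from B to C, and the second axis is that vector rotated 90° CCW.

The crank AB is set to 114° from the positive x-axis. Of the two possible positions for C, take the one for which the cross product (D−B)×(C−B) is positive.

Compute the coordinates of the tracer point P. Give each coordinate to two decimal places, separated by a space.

A=(0,0), D=(8.00,0)
B = A + 3.00·(cos114°, sin114°) = (-1.2202, 2.7406)
|BD| = 9.6189
circle(B,8.00) ∩ circle(D,8.00): a=4.8095, h=6.3929
  candidates: C₊=(5.2114,7.4982) cross=61.493; C₋=(1.5684,-4.7576) cross=-61.493
  mode + wants cross > 0 → take C=(5.2114,7.4982) (cross=61.493)
ex = (C−B)/|BC| = (0.8039,0.5947); ey = (-0.5947,0.8039)
P = B + 2.68·ex + -1.13·ey = (1.6064,3.4260)

1.61 3.43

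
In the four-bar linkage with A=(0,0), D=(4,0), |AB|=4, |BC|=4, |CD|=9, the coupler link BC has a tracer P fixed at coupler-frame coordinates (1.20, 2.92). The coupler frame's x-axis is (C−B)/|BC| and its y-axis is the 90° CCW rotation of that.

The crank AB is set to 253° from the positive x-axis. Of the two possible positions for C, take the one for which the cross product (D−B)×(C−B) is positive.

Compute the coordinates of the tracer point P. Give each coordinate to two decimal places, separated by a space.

-3.53 -5.92

A=(0,0), D=(4.00,0)
B = A + 4.00·(cos253°, sin253°) = (-1.1695, -3.8252)
|BD| = 6.4309
circle(B,4.00) ∩ circle(D,9.00): a=-1.8383, h=3.5525
  candidates: C₊=(-4.7604,-2.0630) cross=22.846; C₋=(-0.5341,-7.7744) cross=-22.846
  mode + wants cross > 0 → take C=(-4.7604,-2.0630) (cross=22.846)
ex = (C−B)/|BC| = (-0.8977,0.4406); ey = (-0.4406,-0.8977)
P = B + 1.20·ex + 2.92·ey = (-3.5332,-5.9179)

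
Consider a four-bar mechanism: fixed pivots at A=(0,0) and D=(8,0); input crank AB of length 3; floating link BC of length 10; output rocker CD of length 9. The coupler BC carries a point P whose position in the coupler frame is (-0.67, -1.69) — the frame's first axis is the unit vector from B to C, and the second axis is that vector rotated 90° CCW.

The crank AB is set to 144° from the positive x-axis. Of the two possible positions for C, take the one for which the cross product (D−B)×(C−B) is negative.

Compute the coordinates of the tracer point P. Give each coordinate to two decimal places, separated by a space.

A=(0,0), D=(8.00,0)
B = A + 3.00·(cos144°, sin144°) = (-2.4271, 1.7634)
|BD| = 10.5751
circle(B,10.00) ∩ circle(D,9.00): a=6.1859, h=7.8571
  candidates: C₊=(4.9824,8.4790) cross=83.090; C₋=(2.3621,-7.0153) cross=-83.090
  mode - wants cross < 0 → take C=(2.3621,-7.0153) (cross=-83.090)
ex = (C−B)/|BC| = (0.4789,-0.8779); ey = (0.8779,0.4789)
P = B + -0.67·ex + -1.69·ey = (-4.2315,1.5422)

-4.23 1.54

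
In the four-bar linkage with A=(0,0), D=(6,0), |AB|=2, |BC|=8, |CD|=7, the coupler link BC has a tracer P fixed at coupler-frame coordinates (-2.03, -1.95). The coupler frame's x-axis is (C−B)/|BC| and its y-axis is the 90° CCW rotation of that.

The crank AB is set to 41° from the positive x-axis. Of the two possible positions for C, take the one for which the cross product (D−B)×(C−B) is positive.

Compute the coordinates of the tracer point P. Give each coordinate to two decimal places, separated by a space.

A=(0,0), D=(6.00,0)
B = A + 2.00·(cos41°, sin41°) = (1.5094, 1.3121)
|BD| = 4.6784
circle(B,8.00) ∩ circle(D,7.00): a=3.9423, h=6.9612
  candidates: C₊=(7.2459,6.8882) cross=32.567; C₋=(3.3411,-6.4754) cross=-32.567
  mode + wants cross > 0 → take C=(7.2459,6.8882) (cross=32.567)
ex = (C−B)/|BC| = (0.7171,0.6970); ey = (-0.6970,0.7171)
P = B + -2.03·ex + -1.95·ey = (1.4130,-1.5011)

1.41 -1.50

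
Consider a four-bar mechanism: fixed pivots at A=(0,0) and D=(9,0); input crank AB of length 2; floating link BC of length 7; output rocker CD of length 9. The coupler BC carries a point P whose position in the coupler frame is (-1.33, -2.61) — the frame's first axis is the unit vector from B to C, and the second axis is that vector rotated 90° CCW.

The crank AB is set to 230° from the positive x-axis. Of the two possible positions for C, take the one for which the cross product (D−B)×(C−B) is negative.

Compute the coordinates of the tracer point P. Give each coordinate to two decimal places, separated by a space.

-4.14 -2.19

A=(0,0), D=(9.00,0)
B = A + 2.00·(cos230°, sin230°) = (-1.2856, -1.5321)
|BD| = 10.3991
circle(B,7.00) ∩ circle(D,9.00): a=3.6609, h=5.9664
  candidates: C₊=(1.4564,4.9085) cross=62.045; C₋=(3.2144,-6.8940) cross=-62.045
  mode - wants cross < 0 → take C=(3.2144,-6.8940) (cross=-62.045)
ex = (C−B)/|BC| = (0.6429,-0.7660); ey = (0.7660,0.6429)
P = B + -1.33·ex + -2.61·ey = (-4.1398,-2.1912)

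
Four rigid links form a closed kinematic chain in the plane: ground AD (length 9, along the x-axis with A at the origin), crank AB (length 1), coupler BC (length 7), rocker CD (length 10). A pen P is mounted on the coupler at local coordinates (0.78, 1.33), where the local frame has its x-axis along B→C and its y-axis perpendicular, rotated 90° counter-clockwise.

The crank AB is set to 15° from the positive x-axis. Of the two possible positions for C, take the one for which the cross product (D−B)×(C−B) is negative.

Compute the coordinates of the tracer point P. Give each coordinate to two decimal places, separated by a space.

2.36 -0.40

A=(0,0), D=(9.00,0)
B = A + 1.00·(cos15°, sin15°) = (0.9659, 0.2588)
|BD| = 8.0382
circle(B,7.00) ∩ circle(D,10.00): a=0.8468, h=6.9486
  candidates: C₊=(2.0360,7.1765) cross=55.854; C₋=(1.5885,-6.7134) cross=-55.854
  mode - wants cross < 0 → take C=(1.5885,-6.7134) (cross=-55.854)
ex = (C−B)/|BC| = (0.0889,-0.9960); ey = (0.9960,0.0889)
P = B + 0.78·ex + 1.33·ey = (2.3600,-0.3998)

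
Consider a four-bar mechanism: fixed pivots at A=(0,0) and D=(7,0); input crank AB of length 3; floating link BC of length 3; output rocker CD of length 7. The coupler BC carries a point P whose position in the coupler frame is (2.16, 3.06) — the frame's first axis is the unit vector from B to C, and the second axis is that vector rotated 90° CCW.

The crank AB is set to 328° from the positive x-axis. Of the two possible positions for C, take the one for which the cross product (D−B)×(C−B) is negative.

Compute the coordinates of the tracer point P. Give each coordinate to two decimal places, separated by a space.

A=(0,0), D=(7.00,0)
B = A + 3.00·(cos328°, sin328°) = (2.5441, -1.5898)
|BD| = 4.7310
circle(B,3.00) ∩ circle(D,7.00): a=-1.8620, h=2.3522
  candidates: C₊=(0.0000,0.0000) cross=11.128; C₋=(1.5809,-4.4309) cross=-11.128
  mode - wants cross < 0 → take C=(1.5809,-4.4309) (cross=-11.128)
ex = (C−B)/|BC| = (-0.3211,-0.9470); ey = (0.9470,-0.3211)
P = B + 2.16·ex + 3.06·ey = (4.7485,-4.6179)

4.75 -4.62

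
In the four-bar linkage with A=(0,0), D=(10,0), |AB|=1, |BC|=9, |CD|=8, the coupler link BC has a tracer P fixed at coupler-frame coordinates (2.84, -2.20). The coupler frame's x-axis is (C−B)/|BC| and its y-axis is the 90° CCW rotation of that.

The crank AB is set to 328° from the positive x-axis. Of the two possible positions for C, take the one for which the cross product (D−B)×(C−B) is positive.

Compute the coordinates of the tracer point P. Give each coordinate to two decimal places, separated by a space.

4.27 0.57

A=(0,0), D=(10.00,0)
B = A + 1.00·(cos328°, sin328°) = (0.8480, -0.5299)
|BD| = 9.1673
circle(B,9.00) ∩ circle(D,8.00): a=5.5109, h=7.1155
  candidates: C₊=(5.9384,6.8923) cross=65.230; C₋=(6.7610,-7.3150) cross=-65.230
  mode + wants cross > 0 → take C=(5.9384,6.8923) (cross=65.230)
ex = (C−B)/|BC| = (0.5656,0.8247); ey = (-0.8247,0.5656)
P = B + 2.84·ex + -2.20·ey = (4.2686,0.5679)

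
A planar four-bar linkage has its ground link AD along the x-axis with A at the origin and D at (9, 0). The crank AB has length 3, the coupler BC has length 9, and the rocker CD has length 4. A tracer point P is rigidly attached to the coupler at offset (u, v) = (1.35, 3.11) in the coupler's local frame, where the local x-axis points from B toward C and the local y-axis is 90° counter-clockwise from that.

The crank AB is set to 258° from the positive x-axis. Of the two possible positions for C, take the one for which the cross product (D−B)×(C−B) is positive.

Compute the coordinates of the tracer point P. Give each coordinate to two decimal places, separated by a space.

A=(0,0), D=(9.00,0)
B = A + 3.00·(cos258°, sin258°) = (-0.6237, -2.9344)
|BD| = 10.0612
circle(B,9.00) ∩ circle(D,4.00): a=8.2608, h=3.5719
  candidates: C₊=(6.2361,2.8915) cross=35.938; C₋=(8.3197,-3.9417) cross=-35.938
  mode + wants cross > 0 → take C=(6.2361,2.8915) (cross=35.938)
ex = (C−B)/|BC| = (0.7622,0.6473); ey = (-0.6473,0.7622)
P = B + 1.35·ex + 3.11·ey = (-1.6080,0.3099)

-1.61 0.31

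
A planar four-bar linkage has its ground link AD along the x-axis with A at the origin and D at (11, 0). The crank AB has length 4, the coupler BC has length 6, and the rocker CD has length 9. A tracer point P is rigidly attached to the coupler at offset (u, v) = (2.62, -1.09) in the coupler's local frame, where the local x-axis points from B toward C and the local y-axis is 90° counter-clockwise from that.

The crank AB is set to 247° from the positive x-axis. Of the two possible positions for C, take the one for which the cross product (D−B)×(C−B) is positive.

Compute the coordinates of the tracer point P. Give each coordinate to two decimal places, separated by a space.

A=(0,0), D=(11.00,0)
B = A + 4.00·(cos247°, sin247°) = (-1.5629, -3.6820)
|BD| = 13.0914
circle(B,6.00) ∩ circle(D,9.00): a=4.8270, h=3.5637
  candidates: C₊=(2.0669,1.0955) cross=46.654; C₋=(4.0715,-5.7443) cross=-46.654
  mode + wants cross > 0 → take C=(2.0669,1.0955) (cross=46.654)
ex = (C−B)/|BC| = (0.6050,0.7962); ey = (-0.7962,0.6050)
P = B + 2.62·ex + -1.09·ey = (0.8900,-2.2553)

0.89 -2.26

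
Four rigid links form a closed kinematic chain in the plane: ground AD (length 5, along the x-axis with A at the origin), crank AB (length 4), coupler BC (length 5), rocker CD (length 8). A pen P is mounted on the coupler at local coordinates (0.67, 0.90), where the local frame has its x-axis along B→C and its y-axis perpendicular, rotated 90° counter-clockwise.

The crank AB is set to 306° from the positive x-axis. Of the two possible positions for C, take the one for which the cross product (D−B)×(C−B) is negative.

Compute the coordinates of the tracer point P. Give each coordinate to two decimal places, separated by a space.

3.42 -3.56

A=(0,0), D=(5.00,0)
B = A + 4.00·(cos306°, sin306°) = (2.3511, -3.2361)
|BD| = 4.1819
circle(B,5.00) ∩ circle(D,8.00): a=-2.5719, h=4.2878
  candidates: C₊=(-2.5959,-2.5104) cross=17.931; C₋=(4.0400,-7.9422) cross=-17.931
  mode - wants cross < 0 → take C=(4.0400,-7.9422) (cross=-17.931)
ex = (C−B)/|BC| = (0.3378,-0.9412); ey = (0.9412,0.3378)
P = B + 0.67·ex + 0.90·ey = (3.4246,-3.5627)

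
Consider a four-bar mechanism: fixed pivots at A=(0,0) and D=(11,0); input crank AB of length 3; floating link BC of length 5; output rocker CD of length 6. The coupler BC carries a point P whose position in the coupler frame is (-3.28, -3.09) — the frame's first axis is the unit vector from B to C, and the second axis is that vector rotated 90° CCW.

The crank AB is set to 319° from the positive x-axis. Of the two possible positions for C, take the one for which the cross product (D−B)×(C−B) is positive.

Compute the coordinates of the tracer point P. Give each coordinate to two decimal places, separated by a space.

2.69 -6.45

A=(0,0), D=(11.00,0)
B = A + 3.00·(cos319°, sin319°) = (2.2641, -1.9682)
|BD| = 8.9548
circle(B,5.00) ∩ circle(D,6.00): a=3.8632, h=3.1742
  candidates: C₊=(5.3352,1.9775) cross=28.424; C₋=(6.7305,-4.2157) cross=-28.424
  mode + wants cross > 0 → take C=(5.3352,1.9775) (cross=28.424)
ex = (C−B)/|BC| = (0.6142,0.7891); ey = (-0.7891,0.6142)
P = B + -3.28·ex + -3.09·ey = (2.6879,-6.4545)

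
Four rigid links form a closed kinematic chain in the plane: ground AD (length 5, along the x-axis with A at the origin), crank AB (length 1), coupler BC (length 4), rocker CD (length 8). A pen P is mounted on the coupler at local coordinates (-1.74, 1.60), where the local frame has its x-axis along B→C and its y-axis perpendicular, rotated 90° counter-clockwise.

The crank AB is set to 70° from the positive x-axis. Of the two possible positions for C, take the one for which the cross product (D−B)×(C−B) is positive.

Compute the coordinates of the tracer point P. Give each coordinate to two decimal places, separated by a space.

-0.15 -1.37

A=(0,0), D=(5.00,0)
B = A + 1.00·(cos70°, sin70°) = (0.3420, 0.9397)
|BD| = 4.7518
circle(B,4.00) ∩ circle(D,8.00): a=-2.6748, h=2.9741
  candidates: C₊=(-1.6918,4.3841) cross=14.133; C₋=(-2.8681,-1.4468) cross=-14.133
  mode + wants cross > 0 → take C=(-1.6918,4.3841) (cross=14.133)
ex = (C−B)/|BC| = (-0.5085,0.8611); ey = (-0.8611,-0.5085)
P = B + -1.74·ex + 1.60·ey = (-0.1510,-1.3721)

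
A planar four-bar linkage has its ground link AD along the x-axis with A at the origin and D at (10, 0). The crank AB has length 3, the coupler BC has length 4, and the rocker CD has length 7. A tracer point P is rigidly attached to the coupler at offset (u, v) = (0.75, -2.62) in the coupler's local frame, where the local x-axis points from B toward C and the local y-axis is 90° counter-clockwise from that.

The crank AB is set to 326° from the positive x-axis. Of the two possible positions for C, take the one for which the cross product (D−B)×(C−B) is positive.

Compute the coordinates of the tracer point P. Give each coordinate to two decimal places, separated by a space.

A=(0,0), D=(10.00,0)
B = A + 3.00·(cos326°, sin326°) = (2.4871, -1.6776)
|BD| = 7.6979
circle(B,4.00) ∩ circle(D,7.00): a=1.7055, h=3.6182
  candidates: C₊=(3.3631,2.2253) cross=27.852; C₋=(4.9401,-4.8371) cross=-27.852
  mode + wants cross > 0 → take C=(3.3631,2.2253) (cross=27.852)
ex = (C−B)/|BC| = (0.2190,0.9757); ey = (-0.9757,0.2190)
P = B + 0.75·ex + -2.62·ey = (5.2078,-1.5196)

5.21 -1.52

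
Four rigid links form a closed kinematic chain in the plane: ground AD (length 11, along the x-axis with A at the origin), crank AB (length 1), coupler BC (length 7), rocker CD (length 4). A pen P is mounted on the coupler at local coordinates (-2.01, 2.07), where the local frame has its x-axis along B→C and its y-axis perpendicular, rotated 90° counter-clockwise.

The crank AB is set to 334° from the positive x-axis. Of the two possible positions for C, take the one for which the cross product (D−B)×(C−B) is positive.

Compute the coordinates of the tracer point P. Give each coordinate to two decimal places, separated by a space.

A=(0,0), D=(11.00,0)
B = A + 1.00·(cos334°, sin334°) = (0.8988, -0.4384)
|BD| = 10.1107
circle(B,7.00) ∩ circle(D,4.00): a=6.6873, h=2.0689
  candidates: C₊=(7.4901,1.9185) cross=20.918; C₋=(7.6695,-2.2153) cross=-20.918
  mode + wants cross > 0 → take C=(7.4901,1.9185) (cross=20.918)
ex = (C−B)/|BC| = (0.9416,0.3367); ey = (-0.3367,0.9416)
P = B + -2.01·ex + 2.07·ey = (-1.6908,0.8340)

-1.69 0.83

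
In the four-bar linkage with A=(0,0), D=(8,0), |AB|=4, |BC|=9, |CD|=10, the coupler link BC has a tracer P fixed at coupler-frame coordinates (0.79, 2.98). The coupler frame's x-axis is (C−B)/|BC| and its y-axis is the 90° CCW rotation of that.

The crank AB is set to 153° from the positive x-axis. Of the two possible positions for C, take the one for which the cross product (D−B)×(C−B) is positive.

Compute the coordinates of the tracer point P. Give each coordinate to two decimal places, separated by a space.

A=(0,0), D=(8.00,0)
B = A + 4.00·(cos153°, sin153°) = (-3.5640, 1.8160)
|BD| = 11.7057
circle(B,9.00) ∩ circle(D,10.00): a=5.0413, h=7.4556
  candidates: C₊=(2.5729,8.3992) cross=87.273; C₋=(0.2596,-6.3314) cross=-87.273
  mode + wants cross > 0 → take C=(2.5729,8.3992) (cross=87.273)
ex = (C−B)/|BC| = (0.6819,0.7315); ey = (-0.7315,0.6819)
P = B + 0.79·ex + 2.98·ey = (-5.2051,4.4258)

-5.21 4.43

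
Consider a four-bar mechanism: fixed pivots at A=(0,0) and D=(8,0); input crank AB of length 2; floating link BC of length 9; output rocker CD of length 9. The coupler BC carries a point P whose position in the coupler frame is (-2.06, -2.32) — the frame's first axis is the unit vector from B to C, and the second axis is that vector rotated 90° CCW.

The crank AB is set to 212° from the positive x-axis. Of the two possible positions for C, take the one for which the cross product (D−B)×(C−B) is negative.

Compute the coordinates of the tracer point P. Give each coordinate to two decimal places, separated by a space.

A=(0,0), D=(8.00,0)
B = A + 2.00·(cos212°, sin212°) = (-1.6961, -1.0598)
|BD| = 9.7538
circle(B,9.00) ∩ circle(D,9.00): a=4.8769, h=7.5641
  candidates: C₊=(2.3300,6.9894) cross=73.779; C₋=(3.9739,-8.0492) cross=-73.779
  mode - wants cross < 0 → take C=(3.9739,-8.0492) (cross=-73.779)
ex = (C−B)/|BC| = (0.6300,-0.7766); ey = (0.7766,0.6300)
P = B + -2.06·ex + -2.32·ey = (-4.7956,-0.9216)

-4.80 -0.92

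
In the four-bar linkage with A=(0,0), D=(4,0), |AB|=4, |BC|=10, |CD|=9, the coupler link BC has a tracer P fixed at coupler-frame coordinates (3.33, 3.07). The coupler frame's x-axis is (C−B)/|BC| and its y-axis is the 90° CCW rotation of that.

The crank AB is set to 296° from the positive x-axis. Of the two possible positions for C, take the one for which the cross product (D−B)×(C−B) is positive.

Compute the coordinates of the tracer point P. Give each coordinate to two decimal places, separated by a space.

-2.62 -2.41

A=(0,0), D=(4.00,0)
B = A + 4.00·(cos296°, sin296°) = (1.7535, -3.5952)
|BD| = 4.2394
circle(B,10.00) ∩ circle(D,9.00): a=4.3606, h=8.9992
  candidates: C₊=(-3.5675,4.8716) cross=38.151; C₋=(11.6960,-4.6660) cross=-38.151
  mode + wants cross > 0 → take C=(-3.5675,4.8716) (cross=38.151)
ex = (C−B)/|BC| = (-0.5321,0.8467); ey = (-0.8467,-0.5321)
P = B + 3.33·ex + 3.07·ey = (-2.6177,-2.4093)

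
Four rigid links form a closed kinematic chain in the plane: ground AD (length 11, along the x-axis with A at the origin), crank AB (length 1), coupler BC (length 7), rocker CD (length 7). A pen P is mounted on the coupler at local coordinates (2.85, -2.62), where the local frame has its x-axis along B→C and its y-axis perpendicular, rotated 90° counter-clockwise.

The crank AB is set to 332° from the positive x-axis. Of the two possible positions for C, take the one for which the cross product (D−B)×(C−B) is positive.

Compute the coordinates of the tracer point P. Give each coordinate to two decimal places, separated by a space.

4.75 -0.22

A=(0,0), D=(11.00,0)
B = A + 1.00·(cos332°, sin332°) = (0.8829, -0.4695)
|BD| = 10.1279
circle(B,7.00) ∩ circle(D,7.00): a=5.0640, h=4.8328
  candidates: C₊=(5.7175,4.5929) cross=48.947; C₋=(6.1655,-5.0624) cross=-48.947
  mode + wants cross > 0 → take C=(5.7175,4.5929) (cross=48.947)
ex = (C−B)/|BC| = (0.6906,0.7232); ey = (-0.7232,0.6906)
P = B + 2.85·ex + -2.62·ey = (4.7461,-0.2179)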